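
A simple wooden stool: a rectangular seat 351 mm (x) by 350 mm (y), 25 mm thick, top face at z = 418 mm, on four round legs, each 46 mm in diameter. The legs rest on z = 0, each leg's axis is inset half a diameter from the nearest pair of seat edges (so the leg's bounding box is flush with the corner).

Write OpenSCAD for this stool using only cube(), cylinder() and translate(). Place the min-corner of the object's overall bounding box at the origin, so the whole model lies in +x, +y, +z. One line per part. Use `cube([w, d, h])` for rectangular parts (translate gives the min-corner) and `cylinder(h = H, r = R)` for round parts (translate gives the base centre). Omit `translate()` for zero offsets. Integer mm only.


translate([0, 0, 393]) cube([351, 350, 25]);
translate([23, 23, 0]) cylinder(h = 393, r = 23);
translate([328, 23, 0]) cylinder(h = 393, r = 23);
translate([23, 327, 0]) cylinder(h = 393, r = 23);
translate([328, 327, 0]) cylinder(h = 393, r = 23);


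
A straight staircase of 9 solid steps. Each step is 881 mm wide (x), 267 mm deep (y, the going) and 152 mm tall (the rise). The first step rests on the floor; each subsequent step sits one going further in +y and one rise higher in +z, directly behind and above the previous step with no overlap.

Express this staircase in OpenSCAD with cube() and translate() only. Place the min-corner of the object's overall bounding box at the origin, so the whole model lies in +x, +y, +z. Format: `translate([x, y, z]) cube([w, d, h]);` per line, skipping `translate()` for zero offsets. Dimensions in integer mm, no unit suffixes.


cube([881, 267, 152]);
translate([0, 267, 152]) cube([881, 267, 152]);
translate([0, 534, 304]) cube([881, 267, 152]);
translate([0, 801, 456]) cube([881, 267, 152]);
translate([0, 1068, 608]) cube([881, 267, 152]);
translate([0, 1335, 760]) cube([881, 267, 152]);
translate([0, 1602, 912]) cube([881, 267, 152]);
translate([0, 1869, 1064]) cube([881, 267, 152]);
translate([0, 2136, 1216]) cube([881, 267, 152]);


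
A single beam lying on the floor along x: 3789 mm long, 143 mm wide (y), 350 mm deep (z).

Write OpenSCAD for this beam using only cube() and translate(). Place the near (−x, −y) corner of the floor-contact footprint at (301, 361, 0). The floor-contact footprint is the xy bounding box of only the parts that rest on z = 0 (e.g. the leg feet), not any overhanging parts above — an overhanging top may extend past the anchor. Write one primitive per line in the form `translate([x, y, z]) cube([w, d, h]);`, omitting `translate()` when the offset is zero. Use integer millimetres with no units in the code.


translate([301, 361, 0]) cube([3789, 143, 350]);


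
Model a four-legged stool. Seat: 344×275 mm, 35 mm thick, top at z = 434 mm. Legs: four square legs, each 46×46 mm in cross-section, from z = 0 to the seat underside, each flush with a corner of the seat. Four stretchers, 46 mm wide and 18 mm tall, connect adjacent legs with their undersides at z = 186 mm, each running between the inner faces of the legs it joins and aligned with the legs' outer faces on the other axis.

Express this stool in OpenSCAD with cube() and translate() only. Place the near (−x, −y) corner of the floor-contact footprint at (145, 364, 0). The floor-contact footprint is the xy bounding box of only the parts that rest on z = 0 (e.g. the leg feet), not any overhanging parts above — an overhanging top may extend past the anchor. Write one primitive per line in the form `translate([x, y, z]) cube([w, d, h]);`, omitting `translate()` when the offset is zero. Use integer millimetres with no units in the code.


// leg_h = 434 - 35 = 399
// stretcher span = 344 - 2*46 = 252
translate([145, 364, 399]) cube([344, 275, 35]);
translate([145, 364, 0]) cube([46, 46, 399]);
translate([443, 364, 0]) cube([46, 46, 399]);
translate([145, 593, 0]) cube([46, 46, 399]);
translate([443, 593, 0]) cube([46, 46, 399]);
translate([191, 364, 186]) cube([252, 46, 18]);
translate([191, 593, 186]) cube([252, 46, 18]);
translate([145, 410, 186]) cube([46, 183, 18]);
translate([443, 410, 186]) cube([46, 183, 18]);


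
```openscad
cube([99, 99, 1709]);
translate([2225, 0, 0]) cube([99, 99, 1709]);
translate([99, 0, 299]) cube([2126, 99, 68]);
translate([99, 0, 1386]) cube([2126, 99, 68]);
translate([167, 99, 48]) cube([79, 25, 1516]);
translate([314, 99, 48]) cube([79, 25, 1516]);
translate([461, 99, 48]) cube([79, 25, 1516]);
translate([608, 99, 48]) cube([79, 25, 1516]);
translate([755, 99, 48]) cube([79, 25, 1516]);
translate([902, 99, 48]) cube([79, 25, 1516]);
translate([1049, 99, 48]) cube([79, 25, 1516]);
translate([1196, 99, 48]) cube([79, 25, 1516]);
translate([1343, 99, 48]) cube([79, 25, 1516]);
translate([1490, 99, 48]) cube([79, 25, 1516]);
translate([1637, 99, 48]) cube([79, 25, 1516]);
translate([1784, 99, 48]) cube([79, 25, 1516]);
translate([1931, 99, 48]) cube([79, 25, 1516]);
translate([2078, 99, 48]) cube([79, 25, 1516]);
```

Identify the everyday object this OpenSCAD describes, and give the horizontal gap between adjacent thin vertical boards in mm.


A fence section. The picket gap is 68 mm.

Two posts, two rails, 14 pickets — a fence section. Span 2126 mm holds 14 pickets of 79 mm with 15 equal gaps: ⌊(2126 − 14·79) / 15⌋ = 68 mm.


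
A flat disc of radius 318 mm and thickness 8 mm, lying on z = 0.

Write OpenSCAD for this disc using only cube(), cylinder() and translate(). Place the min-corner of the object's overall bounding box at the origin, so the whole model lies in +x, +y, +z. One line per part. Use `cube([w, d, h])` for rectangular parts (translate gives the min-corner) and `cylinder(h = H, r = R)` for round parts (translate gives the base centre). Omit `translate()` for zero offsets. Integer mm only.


translate([318, 318, 0]) cylinder(h = 8, r = 318);


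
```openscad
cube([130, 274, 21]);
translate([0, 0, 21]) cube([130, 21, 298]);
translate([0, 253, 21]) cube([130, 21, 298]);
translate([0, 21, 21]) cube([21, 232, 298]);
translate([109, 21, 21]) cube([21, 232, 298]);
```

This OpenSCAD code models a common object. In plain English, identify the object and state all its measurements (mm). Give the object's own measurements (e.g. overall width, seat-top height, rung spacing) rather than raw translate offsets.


An open-topped rectangular box: outside dimensions 130×274×319 mm, with a uniform wall and base thickness of 21 mm. The base is a full 130×274 slab on the floor; four walls sit on top of the base. The front and back walls (the −y and +y sides) span the full width; the two side walls fit between them.


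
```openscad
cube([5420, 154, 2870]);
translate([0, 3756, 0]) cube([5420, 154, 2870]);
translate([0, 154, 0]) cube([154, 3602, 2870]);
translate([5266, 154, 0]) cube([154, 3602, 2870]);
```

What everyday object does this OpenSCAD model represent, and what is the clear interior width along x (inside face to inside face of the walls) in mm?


A house (or room) frame. The interior width is 5112 mm.

Four 2870 mm walls enclosing a rectangle with no floor or roof — a room or house frame. Outside width is 5420 mm and wall thickness is 154 mm, so the interior width is 5420 − 2 × 154 = 5112 mm.


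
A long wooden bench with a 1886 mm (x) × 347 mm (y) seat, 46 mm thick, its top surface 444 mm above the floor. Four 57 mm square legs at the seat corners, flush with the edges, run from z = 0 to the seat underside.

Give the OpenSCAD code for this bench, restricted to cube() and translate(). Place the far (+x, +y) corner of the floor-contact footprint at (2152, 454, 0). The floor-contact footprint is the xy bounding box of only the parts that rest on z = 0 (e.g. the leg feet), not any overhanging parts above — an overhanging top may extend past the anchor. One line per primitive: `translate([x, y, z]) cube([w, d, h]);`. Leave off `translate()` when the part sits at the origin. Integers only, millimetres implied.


translate([266, 107, 398]) cube([1886, 347, 46]);
translate([266, 107, 0]) cube([57, 57, 398]);
translate([266, 397, 0]) cube([57, 57, 398]);
translate([2095, 107, 0]) cube([57, 57, 398]);
translate([2095, 397, 0]) cube([57, 57, 398]);


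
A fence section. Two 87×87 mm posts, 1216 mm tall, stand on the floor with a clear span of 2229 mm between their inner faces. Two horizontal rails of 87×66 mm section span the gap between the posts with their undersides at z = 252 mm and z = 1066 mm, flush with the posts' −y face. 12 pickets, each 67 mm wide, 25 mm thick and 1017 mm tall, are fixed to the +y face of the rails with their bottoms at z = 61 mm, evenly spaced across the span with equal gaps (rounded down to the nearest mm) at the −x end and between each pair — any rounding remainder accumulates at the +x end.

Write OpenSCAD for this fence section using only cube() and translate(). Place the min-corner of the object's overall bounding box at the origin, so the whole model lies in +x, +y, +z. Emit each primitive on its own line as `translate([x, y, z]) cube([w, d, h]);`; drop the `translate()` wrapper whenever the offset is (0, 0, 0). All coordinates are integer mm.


cube([87, 87, 1216]);
translate([2316, 0, 0]) cube([87, 87, 1216]);
translate([87, 0, 252]) cube([2229, 87, 66]);
translate([87, 0, 1066]) cube([2229, 87, 66]);
translate([196, 87, 61]) cube([67, 25, 1017]);
translate([372, 87, 61]) cube([67, 25, 1017]);
translate([548, 87, 61]) cube([67, 25, 1017]);
translate([724, 87, 61]) cube([67, 25, 1017]);
translate([900, 87, 61]) cube([67, 25, 1017]);
translate([1076, 87, 61]) cube([67, 25, 1017]);
translate([1252, 87, 61]) cube([67, 25, 1017]);
translate([1428, 87, 61]) cube([67, 25, 1017]);
translate([1604, 87, 61]) cube([67, 25, 1017]);
translate([1780, 87, 61]) cube([67, 25, 1017]);
translate([1956, 87, 61]) cube([67, 25, 1017]);
translate([2132, 87, 61]) cube([67, 25, 1017]);


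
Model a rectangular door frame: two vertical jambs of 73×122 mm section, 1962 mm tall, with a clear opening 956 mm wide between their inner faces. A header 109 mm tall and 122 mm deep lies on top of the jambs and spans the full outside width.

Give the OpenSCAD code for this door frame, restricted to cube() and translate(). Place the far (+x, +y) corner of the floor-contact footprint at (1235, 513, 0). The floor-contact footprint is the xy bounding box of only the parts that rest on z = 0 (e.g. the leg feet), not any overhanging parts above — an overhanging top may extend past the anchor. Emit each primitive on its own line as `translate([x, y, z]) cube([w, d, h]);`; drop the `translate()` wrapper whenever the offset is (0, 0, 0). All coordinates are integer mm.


translate([133, 391, 0]) cube([73, 122, 1962]);
translate([1162, 391, 0]) cube([73, 122, 1962]);
translate([133, 391, 1962]) cube([1102, 122, 109]);


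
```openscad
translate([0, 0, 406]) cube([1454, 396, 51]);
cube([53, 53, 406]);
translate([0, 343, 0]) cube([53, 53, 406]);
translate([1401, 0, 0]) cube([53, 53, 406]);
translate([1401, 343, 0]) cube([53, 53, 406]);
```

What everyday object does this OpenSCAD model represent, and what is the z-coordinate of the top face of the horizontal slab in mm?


A bench. The seat-top height is 457 mm.

A long slab on four corner posts — a bench. The slab sits at z = 406 with thickness 51, so the top is 406 + 51 = 457 mm.


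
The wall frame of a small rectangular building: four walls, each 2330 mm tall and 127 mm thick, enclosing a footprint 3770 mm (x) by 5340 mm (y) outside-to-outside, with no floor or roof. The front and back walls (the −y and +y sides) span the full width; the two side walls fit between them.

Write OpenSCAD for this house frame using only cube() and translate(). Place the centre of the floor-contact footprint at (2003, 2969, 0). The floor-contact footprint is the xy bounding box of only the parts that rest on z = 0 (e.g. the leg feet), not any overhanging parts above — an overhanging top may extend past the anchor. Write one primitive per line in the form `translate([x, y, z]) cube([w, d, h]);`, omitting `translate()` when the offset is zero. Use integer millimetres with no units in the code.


translate([118, 299, 0]) cube([3770, 127, 2330]);
translate([118, 5512, 0]) cube([3770, 127, 2330]);
translate([118, 426, 0]) cube([127, 5086, 2330]);
translate([3761, 426, 0]) cube([127, 5086, 2330]);


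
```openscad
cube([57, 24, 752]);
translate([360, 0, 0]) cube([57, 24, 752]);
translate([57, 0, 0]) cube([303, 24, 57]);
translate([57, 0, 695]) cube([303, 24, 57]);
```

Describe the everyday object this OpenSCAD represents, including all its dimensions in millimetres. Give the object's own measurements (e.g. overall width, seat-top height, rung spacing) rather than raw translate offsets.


A rectangular picture frame lying in the x–z plane (depth along y). The opening is 303 mm wide (x) by 638 mm tall (z), surrounded by a border 57 mm wide on all four sides. The frame is 24 mm deep and is made of two full-height vertical stiles with two horizontal rails fitted between them.


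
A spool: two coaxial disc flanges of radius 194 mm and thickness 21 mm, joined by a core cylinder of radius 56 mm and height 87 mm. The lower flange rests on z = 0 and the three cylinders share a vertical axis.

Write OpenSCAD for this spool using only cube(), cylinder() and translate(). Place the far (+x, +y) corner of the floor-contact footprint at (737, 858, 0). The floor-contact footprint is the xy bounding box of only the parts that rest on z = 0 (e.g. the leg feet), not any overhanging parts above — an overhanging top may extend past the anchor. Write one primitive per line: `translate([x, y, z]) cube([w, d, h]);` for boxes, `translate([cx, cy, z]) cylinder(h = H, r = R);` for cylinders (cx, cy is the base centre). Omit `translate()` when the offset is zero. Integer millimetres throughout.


translate([543, 664, 0]) cylinder(h = 21, r = 194);
translate([543, 664, 21]) cylinder(h = 87, r = 56);
translate([543, 664, 108]) cylinder(h = 21, r = 194);


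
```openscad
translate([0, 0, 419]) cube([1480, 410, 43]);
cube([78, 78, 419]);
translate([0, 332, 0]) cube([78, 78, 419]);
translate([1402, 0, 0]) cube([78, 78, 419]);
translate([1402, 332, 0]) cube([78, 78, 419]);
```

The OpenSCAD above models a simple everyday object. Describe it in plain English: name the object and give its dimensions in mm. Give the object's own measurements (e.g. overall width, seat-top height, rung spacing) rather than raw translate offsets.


A long wooden bench with a 1480 mm (x) × 410 mm (y) seat, 43 mm thick, its top surface 462 mm above the floor. Four 78 mm square legs at the seat corners, flush with the edges, run from z = 0 to the seat underside.


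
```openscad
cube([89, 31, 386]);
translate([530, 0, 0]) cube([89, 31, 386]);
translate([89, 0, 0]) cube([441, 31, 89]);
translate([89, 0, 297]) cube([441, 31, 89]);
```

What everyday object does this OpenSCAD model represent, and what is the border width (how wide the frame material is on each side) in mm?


A picture frame. The border width is 89 mm.

Four thin pieces enclosing a rectangular opening — a picture frame. The two full-height stiles are 386 mm tall; the top rail sits at z = 297 and is 89 mm tall, so the border above the opening is 386 − 297 = 89 mm, matching the stile x-width.


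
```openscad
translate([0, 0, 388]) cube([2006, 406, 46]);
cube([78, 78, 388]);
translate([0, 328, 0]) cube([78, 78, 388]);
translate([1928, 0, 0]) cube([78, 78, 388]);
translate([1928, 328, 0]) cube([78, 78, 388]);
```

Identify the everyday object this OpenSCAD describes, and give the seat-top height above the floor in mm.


A bench. The seat-top height is 434 mm.

A long slab on four corner posts — a bench. The slab sits at z = 388 with thickness 46, so the top is 388 + 46 = 434 mm.


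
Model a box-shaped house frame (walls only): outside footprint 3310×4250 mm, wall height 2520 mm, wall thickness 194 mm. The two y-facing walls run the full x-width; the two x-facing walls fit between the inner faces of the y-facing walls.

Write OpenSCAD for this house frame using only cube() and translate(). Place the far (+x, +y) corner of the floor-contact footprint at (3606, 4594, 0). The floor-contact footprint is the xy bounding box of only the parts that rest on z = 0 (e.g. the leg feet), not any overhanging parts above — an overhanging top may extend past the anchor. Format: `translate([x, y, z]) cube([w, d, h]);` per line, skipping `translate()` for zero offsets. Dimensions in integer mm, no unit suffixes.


translate([296, 344, 0]) cube([3310, 194, 2520]);
translate([296, 4400, 0]) cube([3310, 194, 2520]);
translate([296, 538, 0]) cube([194, 3862, 2520]);
translate([3412, 538, 0]) cube([194, 3862, 2520]);


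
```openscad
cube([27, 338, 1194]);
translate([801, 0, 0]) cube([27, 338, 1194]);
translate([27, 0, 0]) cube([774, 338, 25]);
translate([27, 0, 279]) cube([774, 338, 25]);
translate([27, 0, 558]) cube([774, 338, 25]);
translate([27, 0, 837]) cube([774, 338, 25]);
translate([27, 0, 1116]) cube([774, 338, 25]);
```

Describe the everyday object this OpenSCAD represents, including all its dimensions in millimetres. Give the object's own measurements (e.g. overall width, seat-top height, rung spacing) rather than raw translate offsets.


An open bookshelf. Two side panels, each 27 mm thick, 338 mm deep and 1194 mm tall, stand 828 mm apart (outside-to-outside). Between them sit 5 shelves, each 25 mm thick and 338 mm deep, spanning the full gap between the sides. The bottom shelf rests on the floor (its underside at z = 0) and the clear gap between one shelf's top and the next shelf's underside is 254 mm.


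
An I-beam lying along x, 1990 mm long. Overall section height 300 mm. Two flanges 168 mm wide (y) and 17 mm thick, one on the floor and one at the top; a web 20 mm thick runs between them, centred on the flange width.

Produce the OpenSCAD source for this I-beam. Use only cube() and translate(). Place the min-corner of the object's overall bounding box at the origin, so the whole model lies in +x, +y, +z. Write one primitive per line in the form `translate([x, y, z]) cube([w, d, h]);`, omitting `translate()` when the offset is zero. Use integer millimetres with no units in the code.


cube([1990, 168, 17]);
translate([0, 74, 17]) cube([1990, 20, 266]);
translate([0, 0, 283]) cube([1990, 168, 17]);


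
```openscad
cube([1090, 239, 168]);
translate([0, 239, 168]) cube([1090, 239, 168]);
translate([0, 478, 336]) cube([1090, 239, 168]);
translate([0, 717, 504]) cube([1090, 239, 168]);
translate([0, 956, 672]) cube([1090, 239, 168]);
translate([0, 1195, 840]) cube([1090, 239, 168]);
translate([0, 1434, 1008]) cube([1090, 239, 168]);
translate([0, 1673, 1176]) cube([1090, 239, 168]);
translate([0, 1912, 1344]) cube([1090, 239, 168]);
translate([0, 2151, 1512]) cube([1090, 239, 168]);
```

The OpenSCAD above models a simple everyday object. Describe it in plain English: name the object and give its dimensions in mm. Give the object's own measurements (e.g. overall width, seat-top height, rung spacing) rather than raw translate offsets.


A straight staircase of 10 solid steps. Each step is 1090 mm wide (x), 239 mm deep (y, the going) and 168 mm tall (the rise). The first step rests on the floor; each subsequent step sits one going further in +y and one rise higher in +z, directly behind and above the previous step with no overlap.


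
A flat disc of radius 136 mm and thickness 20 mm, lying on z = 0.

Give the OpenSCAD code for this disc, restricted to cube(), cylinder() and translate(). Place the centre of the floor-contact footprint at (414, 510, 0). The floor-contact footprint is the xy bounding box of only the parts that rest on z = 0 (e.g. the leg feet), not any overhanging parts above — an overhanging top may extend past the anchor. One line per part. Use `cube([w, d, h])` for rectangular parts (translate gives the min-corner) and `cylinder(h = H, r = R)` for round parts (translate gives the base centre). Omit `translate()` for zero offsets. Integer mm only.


translate([414, 510, 0]) cylinder(h = 20, r = 136);


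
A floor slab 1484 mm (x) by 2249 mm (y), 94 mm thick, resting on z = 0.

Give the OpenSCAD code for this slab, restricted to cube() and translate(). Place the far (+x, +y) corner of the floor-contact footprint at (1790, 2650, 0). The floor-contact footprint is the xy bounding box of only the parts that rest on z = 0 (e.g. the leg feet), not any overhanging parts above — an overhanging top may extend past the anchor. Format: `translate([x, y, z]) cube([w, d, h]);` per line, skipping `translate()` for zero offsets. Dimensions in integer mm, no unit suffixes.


translate([306, 401, 0]) cube([1484, 2249, 94]);


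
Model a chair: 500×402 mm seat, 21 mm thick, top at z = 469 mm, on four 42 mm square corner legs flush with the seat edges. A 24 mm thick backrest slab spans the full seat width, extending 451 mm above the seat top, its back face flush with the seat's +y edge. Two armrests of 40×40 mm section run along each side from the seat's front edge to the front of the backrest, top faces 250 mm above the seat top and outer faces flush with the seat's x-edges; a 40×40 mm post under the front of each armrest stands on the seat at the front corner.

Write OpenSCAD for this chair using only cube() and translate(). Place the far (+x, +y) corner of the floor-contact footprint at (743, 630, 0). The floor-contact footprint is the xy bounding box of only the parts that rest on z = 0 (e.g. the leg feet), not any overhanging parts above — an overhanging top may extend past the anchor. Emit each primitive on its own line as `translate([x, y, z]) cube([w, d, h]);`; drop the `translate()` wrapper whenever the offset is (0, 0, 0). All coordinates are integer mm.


translate([243, 228, 448]) cube([500, 402, 21]);
translate([243, 228, 0]) cube([42, 42, 448]);
translate([701, 228, 0]) cube([42, 42, 448]);
translate([243, 588, 0]) cube([42, 42, 448]);
translate([701, 588, 0]) cube([42, 42, 448]);
translate([243, 606, 469]) cube([500, 24, 451]);
translate([243, 228, 679]) cube([40, 378, 40]);
translate([703, 228, 679]) cube([40, 378, 40]);
translate([243, 228, 469]) cube([40, 40, 210]);
translate([703, 228, 469]) cube([40, 40, 210]);


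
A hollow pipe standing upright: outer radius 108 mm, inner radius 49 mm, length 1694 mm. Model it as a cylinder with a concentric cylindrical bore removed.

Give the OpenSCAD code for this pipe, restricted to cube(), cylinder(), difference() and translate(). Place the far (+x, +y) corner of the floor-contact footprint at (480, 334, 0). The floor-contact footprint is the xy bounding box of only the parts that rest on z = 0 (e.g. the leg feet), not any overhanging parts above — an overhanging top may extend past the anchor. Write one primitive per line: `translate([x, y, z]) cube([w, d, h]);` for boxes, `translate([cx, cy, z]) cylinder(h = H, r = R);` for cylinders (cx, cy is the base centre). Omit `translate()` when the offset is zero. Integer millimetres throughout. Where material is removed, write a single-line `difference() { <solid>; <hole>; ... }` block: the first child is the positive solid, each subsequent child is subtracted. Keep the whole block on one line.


difference() { translate([372, 226, 0]) cylinder(h = 1694, r = 108); translate([372, 226, 0]) cylinder(h = 1694, r = 49); }


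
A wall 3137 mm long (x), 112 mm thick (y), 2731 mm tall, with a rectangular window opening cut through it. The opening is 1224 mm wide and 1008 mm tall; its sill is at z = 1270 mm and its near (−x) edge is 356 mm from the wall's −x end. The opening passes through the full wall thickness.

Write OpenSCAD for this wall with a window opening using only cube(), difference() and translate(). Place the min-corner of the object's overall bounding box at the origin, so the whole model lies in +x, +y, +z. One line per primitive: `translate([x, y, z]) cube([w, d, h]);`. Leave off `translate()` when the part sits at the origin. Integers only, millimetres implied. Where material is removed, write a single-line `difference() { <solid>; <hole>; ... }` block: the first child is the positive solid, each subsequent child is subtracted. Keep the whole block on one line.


difference() { cube([3137, 112, 2731]); translate([356, 0, 1270]) cube([1224, 112, 1008]); }


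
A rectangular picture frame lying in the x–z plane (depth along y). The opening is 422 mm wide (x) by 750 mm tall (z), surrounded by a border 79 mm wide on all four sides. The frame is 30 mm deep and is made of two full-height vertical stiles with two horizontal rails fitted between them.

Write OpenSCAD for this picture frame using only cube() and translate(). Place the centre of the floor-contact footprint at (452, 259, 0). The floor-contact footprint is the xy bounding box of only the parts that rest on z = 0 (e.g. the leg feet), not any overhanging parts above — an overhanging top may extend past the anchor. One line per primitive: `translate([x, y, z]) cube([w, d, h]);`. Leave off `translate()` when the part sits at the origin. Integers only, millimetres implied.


translate([162, 244, 0]) cube([79, 30, 908]);
translate([663, 244, 0]) cube([79, 30, 908]);
translate([241, 244, 0]) cube([422, 30, 79]);
translate([241, 244, 829]) cube([422, 30, 79]);


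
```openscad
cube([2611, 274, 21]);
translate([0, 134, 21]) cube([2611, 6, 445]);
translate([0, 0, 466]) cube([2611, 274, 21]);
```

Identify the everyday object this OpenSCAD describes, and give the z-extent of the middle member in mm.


An I-beam. The web height is 445 mm.

Two wide flanges with a thin centred web — an I-beam. Overall 487 mm minus two 21 mm flanges gives a web of 487 − 2·21 = 445 mm.


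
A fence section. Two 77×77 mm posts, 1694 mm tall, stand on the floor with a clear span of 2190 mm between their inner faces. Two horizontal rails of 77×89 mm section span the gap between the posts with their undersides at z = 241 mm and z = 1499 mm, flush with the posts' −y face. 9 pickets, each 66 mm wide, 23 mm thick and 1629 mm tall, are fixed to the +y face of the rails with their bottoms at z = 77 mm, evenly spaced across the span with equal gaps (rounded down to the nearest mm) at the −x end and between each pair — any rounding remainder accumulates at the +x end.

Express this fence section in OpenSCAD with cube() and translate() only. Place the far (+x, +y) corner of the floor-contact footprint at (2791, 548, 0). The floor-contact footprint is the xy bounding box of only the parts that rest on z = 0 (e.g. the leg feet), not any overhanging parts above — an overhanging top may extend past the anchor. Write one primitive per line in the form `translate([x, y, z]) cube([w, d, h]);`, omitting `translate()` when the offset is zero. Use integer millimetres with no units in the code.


translate([447, 471, 0]) cube([77, 77, 1694]);
translate([2714, 471, 0]) cube([77, 77, 1694]);
translate([524, 471, 241]) cube([2190, 77, 89]);
translate([524, 471, 1499]) cube([2190, 77, 89]);
translate([683, 548, 77]) cube([66, 23, 1629]);
translate([908, 548, 77]) cube([66, 23, 1629]);
translate([1133, 548, 77]) cube([66, 23, 1629]);
translate([1358, 548, 77]) cube([66, 23, 1629]);
translate([1583, 548, 77]) cube([66, 23, 1629]);
translate([1808, 548, 77]) cube([66, 23, 1629]);
translate([2033, 548, 77]) cube([66, 23, 1629]);
translate([2258, 548, 77]) cube([66, 23, 1629]);
translate([2483, 548, 77]) cube([66, 23, 1629]);


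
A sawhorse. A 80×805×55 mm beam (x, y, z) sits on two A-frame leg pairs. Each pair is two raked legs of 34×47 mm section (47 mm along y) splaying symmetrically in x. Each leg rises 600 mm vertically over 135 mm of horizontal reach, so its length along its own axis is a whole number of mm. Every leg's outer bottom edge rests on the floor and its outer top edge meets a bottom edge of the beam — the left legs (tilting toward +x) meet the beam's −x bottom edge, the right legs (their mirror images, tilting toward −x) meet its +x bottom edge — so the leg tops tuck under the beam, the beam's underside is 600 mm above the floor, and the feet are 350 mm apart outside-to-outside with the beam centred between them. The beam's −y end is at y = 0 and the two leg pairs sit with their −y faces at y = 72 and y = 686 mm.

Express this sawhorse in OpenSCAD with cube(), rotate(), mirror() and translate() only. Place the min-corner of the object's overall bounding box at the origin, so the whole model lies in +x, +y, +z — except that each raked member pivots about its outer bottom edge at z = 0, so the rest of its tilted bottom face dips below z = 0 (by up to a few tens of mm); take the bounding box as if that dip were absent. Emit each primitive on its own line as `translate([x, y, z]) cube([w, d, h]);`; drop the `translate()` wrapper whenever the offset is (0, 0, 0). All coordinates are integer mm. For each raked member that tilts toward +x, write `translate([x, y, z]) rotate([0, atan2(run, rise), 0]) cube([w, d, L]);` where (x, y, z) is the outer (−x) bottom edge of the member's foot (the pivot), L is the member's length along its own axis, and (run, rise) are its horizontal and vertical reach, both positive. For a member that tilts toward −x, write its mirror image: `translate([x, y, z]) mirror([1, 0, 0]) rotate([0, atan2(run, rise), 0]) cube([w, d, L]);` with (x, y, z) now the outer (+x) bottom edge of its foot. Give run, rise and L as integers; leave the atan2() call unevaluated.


translate([135, 0, 600]) cube([80, 805, 55]);
translate([0, 72, 0]) rotate([0, atan2(135, 600), 0]) cube([34, 47, 615]);
translate([350, 72, 0]) mirror([1, 0, 0]) rotate([0, atan2(135, 600), 0]) cube([34, 47, 615]);
translate([0, 686, 0]) rotate([0, atan2(135, 600), 0]) cube([34, 47, 615]);
translate([350, 686, 0]) mirror([1, 0, 0]) rotate([0, atan2(135, 600), 0]) cube([34, 47, 615]);


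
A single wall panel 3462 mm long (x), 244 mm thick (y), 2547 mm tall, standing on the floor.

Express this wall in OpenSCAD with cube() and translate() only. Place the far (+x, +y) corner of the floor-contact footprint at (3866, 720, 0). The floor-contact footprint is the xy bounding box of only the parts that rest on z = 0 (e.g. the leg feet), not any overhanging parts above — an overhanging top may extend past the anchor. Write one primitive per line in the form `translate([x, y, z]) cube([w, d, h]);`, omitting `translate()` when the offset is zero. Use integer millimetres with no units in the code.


translate([404, 476, 0]) cube([3462, 244, 2547]);


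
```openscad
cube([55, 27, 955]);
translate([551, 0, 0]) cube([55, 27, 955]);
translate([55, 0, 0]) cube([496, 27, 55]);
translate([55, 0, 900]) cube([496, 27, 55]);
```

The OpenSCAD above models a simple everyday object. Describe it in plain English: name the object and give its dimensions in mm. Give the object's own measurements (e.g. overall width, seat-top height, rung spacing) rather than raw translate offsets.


A rectangular picture frame lying in the x–z plane (depth along y). The opening is 496 mm wide (x) by 845 mm tall (z), surrounded by a border 55 mm wide on all four sides. The frame is 27 mm deep and is made of two full-height vertical stiles with two horizontal rails fitted between them.


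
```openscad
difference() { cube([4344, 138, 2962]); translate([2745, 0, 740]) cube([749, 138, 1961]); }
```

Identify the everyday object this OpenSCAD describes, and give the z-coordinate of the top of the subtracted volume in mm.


A wall with a window opening. The window head height is 2701 mm.

A wall with a rectangular opening subtracted — a window. Sill at z = 740, opening 1961 mm tall, so the head is at 740 + 1961 = 2701 mm.


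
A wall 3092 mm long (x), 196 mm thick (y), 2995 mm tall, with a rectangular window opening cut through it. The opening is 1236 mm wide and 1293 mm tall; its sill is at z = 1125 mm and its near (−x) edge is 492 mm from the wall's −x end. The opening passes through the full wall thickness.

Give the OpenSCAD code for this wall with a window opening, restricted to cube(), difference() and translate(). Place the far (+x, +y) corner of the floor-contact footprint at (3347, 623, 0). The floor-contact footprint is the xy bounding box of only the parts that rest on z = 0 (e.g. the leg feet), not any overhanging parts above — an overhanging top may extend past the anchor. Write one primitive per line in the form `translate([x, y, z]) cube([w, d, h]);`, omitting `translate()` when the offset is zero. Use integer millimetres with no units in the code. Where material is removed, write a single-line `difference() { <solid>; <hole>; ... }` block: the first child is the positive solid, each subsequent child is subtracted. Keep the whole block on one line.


difference() { translate([255, 427, 0]) cube([3092, 196, 2995]); translate([747, 427, 1125]) cube([1236, 196, 1293]); }


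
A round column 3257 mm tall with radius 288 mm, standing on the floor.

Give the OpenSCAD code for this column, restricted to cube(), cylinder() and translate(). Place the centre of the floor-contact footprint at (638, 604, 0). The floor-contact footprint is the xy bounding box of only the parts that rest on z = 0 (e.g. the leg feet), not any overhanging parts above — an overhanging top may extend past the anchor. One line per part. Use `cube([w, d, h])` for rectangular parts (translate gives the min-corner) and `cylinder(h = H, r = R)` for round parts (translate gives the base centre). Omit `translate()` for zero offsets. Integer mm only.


translate([638, 604, 0]) cylinder(h = 3257, r = 288);


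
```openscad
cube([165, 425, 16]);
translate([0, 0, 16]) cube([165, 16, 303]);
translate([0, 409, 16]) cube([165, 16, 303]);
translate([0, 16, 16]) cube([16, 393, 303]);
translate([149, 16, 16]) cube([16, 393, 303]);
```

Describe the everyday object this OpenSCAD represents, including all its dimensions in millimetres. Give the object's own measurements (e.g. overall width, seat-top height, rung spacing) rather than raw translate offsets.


An open-topped rectangular box: outside dimensions 165×425×319 mm, with a uniform wall and base thickness of 16 mm. The base is a full 165×425 slab on the floor; four walls sit on top of the base. The front and back walls (the −y and +y sides) span the full width; the two side walls fit between them.


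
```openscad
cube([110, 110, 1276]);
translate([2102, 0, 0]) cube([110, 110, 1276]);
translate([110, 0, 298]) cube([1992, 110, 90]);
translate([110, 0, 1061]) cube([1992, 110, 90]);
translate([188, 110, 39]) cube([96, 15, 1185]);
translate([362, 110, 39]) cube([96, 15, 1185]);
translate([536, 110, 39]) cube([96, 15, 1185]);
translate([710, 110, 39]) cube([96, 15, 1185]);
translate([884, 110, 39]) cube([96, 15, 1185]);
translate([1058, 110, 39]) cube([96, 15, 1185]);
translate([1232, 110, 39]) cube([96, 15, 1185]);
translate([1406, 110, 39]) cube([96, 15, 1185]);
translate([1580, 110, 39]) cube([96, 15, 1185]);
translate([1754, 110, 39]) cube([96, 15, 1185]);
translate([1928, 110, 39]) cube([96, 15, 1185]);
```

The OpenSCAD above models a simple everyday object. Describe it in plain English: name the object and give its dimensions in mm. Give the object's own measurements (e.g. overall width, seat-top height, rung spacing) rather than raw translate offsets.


A fence section. Two 110×110 mm posts, 1276 mm tall, stand on the floor with a clear span of 1992 mm between their inner faces. Two horizontal rails of 110×90 mm section span the gap between the posts with their undersides at z = 298 mm and z = 1061 mm, flush with the posts' −y face. 11 pickets, each 96 mm wide, 15 mm thick and 1185 mm tall, are fixed to the +y face of the rails with their bottoms at z = 39 mm, spaced across the span with a 78 mm gap after the −x post and between neighbouring pickets and before the +x post.


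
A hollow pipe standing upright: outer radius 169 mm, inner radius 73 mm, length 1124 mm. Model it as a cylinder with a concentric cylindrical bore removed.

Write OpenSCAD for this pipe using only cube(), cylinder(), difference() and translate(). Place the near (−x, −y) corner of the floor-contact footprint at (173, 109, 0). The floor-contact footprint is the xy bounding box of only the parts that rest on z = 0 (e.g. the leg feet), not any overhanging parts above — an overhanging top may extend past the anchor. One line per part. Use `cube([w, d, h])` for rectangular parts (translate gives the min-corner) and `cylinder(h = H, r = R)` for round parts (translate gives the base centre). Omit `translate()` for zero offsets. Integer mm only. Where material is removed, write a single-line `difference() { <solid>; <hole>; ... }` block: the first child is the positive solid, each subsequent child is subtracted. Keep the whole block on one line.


difference() { translate([342, 278, 0]) cylinder(h = 1124, r = 169); translate([342, 278, 0]) cylinder(h = 1124, r = 73); }


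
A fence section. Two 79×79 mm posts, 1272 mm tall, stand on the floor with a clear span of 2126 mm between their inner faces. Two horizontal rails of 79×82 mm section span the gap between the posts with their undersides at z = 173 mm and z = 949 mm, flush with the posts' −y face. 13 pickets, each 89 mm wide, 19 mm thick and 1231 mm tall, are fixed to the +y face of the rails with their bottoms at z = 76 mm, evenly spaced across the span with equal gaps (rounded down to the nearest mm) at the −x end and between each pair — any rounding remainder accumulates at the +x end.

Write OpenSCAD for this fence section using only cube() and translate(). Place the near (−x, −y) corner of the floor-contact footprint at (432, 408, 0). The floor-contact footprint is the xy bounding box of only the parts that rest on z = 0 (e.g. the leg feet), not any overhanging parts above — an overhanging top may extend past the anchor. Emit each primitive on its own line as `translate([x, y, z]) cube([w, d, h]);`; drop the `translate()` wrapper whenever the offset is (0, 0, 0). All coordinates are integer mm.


translate([432, 408, 0]) cube([79, 79, 1272]);
translate([2637, 408, 0]) cube([79, 79, 1272]);
translate([511, 408, 173]) cube([2126, 79, 82]);
translate([511, 408, 949]) cube([2126, 79, 82]);
translate([580, 487, 76]) cube([89, 19, 1231]);
translate([738, 487, 76]) cube([89, 19, 1231]);
translate([896, 487, 76]) cube([89, 19, 1231]);
translate([1054, 487, 76]) cube([89, 19, 1231]);
translate([1212, 487, 76]) cube([89, 19, 1231]);
translate([1370, 487, 76]) cube([89, 19, 1231]);
translate([1528, 487, 76]) cube([89, 19, 1231]);
translate([1686, 487, 76]) cube([89, 19, 1231]);
translate([1844, 487, 76]) cube([89, 19, 1231]);
translate([2002, 487, 76]) cube([89, 19, 1231]);
translate([2160, 487, 76]) cube([89, 19, 1231]);
translate([2318, 487, 76]) cube([89, 19, 1231]);
translate([2476, 487, 76]) cube([89, 19, 1231]);


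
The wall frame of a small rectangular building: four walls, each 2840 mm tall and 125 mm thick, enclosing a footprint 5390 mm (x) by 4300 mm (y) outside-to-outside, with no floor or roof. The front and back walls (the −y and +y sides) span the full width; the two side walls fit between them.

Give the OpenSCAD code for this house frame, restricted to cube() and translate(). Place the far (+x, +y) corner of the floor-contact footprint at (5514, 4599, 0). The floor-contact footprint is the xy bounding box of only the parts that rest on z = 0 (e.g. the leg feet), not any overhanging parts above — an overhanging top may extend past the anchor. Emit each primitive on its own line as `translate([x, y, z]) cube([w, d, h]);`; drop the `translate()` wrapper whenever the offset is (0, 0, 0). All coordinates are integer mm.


translate([124, 299, 0]) cube([5390, 125, 2840]);
translate([124, 4474, 0]) cube([5390, 125, 2840]);
translate([124, 424, 0]) cube([125, 4050, 2840]);
translate([5389, 424, 0]) cube([125, 4050, 2840]);


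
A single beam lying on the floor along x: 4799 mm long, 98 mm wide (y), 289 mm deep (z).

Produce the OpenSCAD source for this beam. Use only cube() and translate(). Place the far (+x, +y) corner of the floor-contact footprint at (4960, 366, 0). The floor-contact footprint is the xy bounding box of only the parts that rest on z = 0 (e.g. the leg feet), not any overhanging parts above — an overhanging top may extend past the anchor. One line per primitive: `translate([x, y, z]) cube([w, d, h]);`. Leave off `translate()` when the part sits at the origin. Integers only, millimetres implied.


translate([161, 268, 0]) cube([4799, 98, 289]);
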